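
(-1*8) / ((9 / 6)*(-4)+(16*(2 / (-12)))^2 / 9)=324 / 211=1.54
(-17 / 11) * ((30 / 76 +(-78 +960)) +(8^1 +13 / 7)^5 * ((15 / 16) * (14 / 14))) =-7654375436217 / 56202608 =-136192.53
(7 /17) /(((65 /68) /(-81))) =-2268 /65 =-34.89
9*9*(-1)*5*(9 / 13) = -3645 / 13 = -280.38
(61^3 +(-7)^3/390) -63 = 88497677/390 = 226917.12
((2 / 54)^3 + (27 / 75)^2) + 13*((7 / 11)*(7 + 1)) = 8973309428 / 135320625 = 66.31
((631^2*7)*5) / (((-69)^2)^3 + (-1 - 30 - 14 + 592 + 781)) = 13935635 / 107918164409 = 0.00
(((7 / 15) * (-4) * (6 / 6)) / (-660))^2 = 49 / 6125625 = 0.00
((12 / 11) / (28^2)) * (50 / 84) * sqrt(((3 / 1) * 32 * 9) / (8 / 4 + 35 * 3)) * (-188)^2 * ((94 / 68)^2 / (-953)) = -731952150 * sqrt(642) / 111188872487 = -0.17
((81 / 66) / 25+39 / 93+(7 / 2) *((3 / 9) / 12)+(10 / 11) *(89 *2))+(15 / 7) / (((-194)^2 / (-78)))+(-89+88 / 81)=27093675682669 / 363840384600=74.47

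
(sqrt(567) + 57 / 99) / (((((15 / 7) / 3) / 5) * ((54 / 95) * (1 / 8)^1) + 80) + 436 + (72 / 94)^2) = 111642860 / 100171237419 + 17627820 * sqrt(7) / 1011830681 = 0.05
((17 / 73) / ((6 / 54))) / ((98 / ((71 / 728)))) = 10863 / 5208112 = 0.00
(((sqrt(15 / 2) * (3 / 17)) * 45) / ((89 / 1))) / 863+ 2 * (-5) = -10+ 135 * sqrt(30) / 2611438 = -10.00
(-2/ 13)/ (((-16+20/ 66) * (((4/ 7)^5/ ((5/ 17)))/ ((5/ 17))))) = 1980825/ 142345216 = 0.01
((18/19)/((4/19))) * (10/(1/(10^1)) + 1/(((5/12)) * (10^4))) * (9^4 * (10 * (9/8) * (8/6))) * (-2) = -221434281441/2500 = -88573712.58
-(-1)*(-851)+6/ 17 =-14461/ 17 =-850.65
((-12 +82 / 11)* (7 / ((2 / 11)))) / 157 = -175 / 157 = -1.11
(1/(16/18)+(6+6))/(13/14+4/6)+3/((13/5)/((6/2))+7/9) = 99675/9916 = 10.05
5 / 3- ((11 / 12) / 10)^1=63 / 40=1.58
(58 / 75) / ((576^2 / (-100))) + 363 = 363.00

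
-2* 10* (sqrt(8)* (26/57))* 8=-8320* sqrt(2)/57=-206.43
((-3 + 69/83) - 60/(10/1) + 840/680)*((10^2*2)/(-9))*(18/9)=434800/1411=308.15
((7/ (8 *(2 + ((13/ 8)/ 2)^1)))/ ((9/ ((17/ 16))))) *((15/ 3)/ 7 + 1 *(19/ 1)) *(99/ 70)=4301/ 4200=1.02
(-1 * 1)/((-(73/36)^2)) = 1296/5329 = 0.24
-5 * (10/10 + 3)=-20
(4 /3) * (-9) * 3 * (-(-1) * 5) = -180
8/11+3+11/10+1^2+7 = 1411/110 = 12.83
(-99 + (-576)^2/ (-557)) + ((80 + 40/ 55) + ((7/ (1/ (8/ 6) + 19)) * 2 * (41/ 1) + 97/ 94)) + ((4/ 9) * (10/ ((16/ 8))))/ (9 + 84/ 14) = -583.68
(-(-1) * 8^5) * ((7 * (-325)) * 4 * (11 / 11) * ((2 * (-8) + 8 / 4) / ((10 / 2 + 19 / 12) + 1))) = 550502400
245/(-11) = -245/11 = -22.27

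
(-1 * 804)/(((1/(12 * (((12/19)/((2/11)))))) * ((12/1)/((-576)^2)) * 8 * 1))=-2200670208/19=-115824747.79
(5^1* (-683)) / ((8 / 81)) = -276615 / 8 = -34576.88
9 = 9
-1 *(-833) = 833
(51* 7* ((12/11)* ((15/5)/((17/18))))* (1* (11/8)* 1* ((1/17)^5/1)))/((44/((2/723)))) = 567/7528081814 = 0.00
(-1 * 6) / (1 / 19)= -114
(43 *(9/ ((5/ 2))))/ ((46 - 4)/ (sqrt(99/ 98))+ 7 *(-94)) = -22231/ 94115 - 43 *sqrt(22)/ 13445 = -0.25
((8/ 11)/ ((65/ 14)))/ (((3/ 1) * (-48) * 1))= -7/ 6435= -0.00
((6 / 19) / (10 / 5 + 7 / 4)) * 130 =208 / 19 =10.95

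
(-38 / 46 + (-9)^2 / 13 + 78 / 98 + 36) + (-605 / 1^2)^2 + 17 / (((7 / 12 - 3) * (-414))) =466602820030 / 1274637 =366067.22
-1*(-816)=816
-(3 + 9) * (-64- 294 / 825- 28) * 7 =2133432 / 275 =7757.93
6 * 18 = 108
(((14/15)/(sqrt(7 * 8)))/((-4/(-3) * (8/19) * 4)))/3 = 19 * sqrt(14)/3840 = 0.02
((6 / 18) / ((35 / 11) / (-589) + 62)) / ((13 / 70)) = 453530 / 15664857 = 0.03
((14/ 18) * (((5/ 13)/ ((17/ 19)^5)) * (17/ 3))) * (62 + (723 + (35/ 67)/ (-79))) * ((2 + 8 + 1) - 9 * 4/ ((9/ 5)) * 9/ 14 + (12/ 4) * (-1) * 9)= -66965.72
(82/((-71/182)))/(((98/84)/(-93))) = 1189656/71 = 16755.72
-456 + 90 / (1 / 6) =84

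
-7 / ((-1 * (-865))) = -7 / 865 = -0.01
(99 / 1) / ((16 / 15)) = 92.81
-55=-55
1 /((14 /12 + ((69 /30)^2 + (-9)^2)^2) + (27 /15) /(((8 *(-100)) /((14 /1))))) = 15000 /111706489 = 0.00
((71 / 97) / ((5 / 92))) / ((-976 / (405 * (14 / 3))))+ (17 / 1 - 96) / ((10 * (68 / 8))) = -27169031 / 1005890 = -27.01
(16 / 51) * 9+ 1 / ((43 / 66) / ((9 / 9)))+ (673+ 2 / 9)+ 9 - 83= 3970957 / 6579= 603.58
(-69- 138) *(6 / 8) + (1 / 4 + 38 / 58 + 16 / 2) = -4244 / 29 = -146.34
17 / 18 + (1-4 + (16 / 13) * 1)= -193 / 234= -0.82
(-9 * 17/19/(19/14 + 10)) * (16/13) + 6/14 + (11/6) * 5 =4795865/549822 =8.72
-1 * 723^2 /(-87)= 174243 /29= 6008.38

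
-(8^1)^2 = -64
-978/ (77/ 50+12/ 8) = -12225/ 38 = -321.71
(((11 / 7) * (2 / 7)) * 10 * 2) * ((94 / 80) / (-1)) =-517 / 49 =-10.55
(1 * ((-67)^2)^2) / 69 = 20151121 / 69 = 292045.23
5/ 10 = 1/ 2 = 0.50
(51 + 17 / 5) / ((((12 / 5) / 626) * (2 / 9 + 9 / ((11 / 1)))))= 1404744 / 103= 13638.29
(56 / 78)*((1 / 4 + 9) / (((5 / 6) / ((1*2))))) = 1036 / 65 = 15.94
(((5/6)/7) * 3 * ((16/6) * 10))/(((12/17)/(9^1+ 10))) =16150/63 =256.35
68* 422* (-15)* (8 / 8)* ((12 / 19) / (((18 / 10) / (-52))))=149219200 / 19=7853642.11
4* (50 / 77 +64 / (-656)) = 6968 / 3157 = 2.21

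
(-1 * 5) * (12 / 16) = -15 / 4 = -3.75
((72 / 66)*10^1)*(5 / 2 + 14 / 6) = 580 / 11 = 52.73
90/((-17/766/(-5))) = 20276.47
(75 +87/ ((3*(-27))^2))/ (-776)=-82027/ 848556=-0.10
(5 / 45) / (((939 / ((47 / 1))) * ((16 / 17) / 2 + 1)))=799 / 211275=0.00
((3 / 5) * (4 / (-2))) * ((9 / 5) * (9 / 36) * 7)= -189 / 50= -3.78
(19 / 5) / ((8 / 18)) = 171 / 20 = 8.55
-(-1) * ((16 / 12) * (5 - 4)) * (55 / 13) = 220 / 39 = 5.64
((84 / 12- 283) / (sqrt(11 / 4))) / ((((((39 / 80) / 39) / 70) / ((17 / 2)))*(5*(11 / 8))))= -42040320*sqrt(11) / 121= -1152330.31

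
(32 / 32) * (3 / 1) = 3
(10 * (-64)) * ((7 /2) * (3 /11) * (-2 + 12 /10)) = 488.73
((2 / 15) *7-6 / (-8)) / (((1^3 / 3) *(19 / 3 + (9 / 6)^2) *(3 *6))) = 101 / 3090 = 0.03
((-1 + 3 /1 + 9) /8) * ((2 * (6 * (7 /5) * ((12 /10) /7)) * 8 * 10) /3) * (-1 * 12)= -6336 /5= -1267.20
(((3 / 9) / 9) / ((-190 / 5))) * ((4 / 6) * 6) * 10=-20 / 513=-0.04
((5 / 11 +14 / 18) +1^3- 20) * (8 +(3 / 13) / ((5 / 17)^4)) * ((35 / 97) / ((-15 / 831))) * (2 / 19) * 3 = 2152582079326 / 494154375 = 4356.09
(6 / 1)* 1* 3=18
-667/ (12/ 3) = -667/ 4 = -166.75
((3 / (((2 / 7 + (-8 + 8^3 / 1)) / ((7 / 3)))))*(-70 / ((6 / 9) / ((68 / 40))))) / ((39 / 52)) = -5831 / 1765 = -3.30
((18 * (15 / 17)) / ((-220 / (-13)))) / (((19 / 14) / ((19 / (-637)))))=-27 / 1309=-0.02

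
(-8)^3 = -512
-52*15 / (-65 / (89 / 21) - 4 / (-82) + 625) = -1423110 / 1112419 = -1.28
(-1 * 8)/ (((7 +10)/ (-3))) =24/ 17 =1.41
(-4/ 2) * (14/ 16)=-7/ 4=-1.75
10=10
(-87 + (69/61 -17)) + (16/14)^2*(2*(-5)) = -346515/2989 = -115.93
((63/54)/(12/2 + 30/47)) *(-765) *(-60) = 8066.83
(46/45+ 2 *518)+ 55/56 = 2615771/2520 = 1038.00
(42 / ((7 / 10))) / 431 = 60 / 431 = 0.14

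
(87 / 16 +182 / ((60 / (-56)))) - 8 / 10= -7931 / 48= -165.23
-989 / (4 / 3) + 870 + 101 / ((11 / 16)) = 12107 / 44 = 275.16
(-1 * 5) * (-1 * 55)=275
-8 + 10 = 2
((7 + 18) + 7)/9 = 32/9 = 3.56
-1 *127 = -127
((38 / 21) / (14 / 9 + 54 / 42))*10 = 1140 / 179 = 6.37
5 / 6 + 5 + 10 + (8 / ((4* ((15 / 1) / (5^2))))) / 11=355 / 22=16.14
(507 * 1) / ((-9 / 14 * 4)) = -1183 / 6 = -197.17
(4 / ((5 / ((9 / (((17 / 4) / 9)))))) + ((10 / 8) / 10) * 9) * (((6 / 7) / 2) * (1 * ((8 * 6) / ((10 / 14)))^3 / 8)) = 2827960128 / 10625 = 266160.95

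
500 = 500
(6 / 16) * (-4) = -3 / 2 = -1.50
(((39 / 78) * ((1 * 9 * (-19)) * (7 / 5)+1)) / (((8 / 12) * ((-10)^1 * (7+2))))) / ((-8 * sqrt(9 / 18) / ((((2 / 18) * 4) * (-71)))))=10579 * sqrt(2) / 1350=11.08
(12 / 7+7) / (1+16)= 61 / 119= 0.51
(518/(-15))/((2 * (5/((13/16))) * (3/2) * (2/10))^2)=-43771/17280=-2.53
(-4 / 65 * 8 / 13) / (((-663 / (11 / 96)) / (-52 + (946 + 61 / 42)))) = 31823 / 5429970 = 0.01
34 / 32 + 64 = 1041 / 16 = 65.06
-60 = -60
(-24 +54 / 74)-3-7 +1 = -1194 / 37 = -32.27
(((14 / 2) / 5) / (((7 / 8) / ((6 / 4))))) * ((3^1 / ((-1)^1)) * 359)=-12924 / 5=-2584.80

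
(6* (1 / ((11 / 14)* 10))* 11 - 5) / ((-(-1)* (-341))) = -17 / 1705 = -0.01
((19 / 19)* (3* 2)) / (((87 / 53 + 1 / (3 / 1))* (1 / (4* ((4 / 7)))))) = 7632 / 1099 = 6.94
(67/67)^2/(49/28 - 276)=-4/1097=-0.00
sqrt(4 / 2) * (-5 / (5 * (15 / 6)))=-0.57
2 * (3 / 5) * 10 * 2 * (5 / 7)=120 / 7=17.14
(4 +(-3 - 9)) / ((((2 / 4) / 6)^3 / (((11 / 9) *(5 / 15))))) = -5632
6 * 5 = 30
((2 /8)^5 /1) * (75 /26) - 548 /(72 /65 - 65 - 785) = 476242615 /734529536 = 0.65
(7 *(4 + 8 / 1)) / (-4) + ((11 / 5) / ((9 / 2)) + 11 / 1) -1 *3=-563 / 45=-12.51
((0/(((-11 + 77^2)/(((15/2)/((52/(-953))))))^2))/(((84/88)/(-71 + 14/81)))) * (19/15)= 0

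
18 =18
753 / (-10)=-753 / 10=-75.30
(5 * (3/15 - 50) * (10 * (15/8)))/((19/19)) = -18675/4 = -4668.75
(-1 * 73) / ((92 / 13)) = -949 / 92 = -10.32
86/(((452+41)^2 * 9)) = 86/2187441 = 0.00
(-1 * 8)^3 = -512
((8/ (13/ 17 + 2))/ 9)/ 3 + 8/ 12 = 0.77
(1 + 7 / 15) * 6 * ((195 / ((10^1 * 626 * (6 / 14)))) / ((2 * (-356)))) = -1001 / 1114280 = -0.00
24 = 24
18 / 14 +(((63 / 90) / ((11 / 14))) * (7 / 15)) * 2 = 2.12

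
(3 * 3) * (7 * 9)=567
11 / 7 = 1.57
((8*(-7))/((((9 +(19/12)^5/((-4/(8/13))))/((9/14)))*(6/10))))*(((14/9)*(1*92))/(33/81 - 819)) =187489935360/133502412223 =1.40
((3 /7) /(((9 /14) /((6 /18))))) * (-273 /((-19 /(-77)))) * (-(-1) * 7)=-98098 /57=-1721.02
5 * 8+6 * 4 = 64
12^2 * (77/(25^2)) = 11088/625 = 17.74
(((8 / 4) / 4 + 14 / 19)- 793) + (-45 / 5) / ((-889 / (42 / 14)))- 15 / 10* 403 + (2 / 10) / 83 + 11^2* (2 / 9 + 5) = -48220687906 / 63087885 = -764.34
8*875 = 7000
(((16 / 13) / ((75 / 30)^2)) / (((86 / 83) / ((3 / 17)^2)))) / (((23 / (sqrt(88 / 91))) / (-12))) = -573696*sqrt(2002) / 8453156075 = -0.00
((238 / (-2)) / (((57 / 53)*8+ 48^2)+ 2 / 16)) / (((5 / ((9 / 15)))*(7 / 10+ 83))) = -100912 / 1367932815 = -0.00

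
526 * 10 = 5260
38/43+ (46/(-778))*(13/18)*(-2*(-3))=31489/50181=0.63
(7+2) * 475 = 4275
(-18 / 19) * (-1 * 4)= 72 / 19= 3.79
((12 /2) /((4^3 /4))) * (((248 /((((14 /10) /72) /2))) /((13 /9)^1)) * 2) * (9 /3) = 3615840 /91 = 39734.51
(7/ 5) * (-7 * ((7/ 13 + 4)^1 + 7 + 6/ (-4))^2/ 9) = -370881/ 3380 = -109.73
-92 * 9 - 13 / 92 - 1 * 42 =-80053 / 92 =-870.14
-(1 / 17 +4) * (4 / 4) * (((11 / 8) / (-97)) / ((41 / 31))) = 23529 / 540872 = 0.04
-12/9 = -1.33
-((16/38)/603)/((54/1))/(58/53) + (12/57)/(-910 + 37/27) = -0.00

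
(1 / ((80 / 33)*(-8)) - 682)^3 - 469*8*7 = -83181643054073697 / 262144000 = -317312786.31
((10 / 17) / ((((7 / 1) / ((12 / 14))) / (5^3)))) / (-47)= -7500 / 39151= -0.19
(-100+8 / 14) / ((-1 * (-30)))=-116 / 35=-3.31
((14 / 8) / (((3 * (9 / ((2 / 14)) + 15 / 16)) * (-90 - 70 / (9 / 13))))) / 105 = -1 / 2199450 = -0.00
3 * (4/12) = 1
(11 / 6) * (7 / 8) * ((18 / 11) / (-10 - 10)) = -21 / 160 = -0.13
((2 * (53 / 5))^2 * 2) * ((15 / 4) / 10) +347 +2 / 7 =119764 / 175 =684.37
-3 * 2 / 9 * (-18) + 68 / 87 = 1112 / 87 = 12.78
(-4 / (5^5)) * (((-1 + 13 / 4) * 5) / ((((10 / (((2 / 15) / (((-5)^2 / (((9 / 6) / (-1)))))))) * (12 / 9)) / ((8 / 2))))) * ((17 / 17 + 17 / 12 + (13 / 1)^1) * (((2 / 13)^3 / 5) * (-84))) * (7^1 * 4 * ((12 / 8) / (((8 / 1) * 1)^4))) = -146853 / 439400000000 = -0.00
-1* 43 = -43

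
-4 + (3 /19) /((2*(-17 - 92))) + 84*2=679285 /4142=164.00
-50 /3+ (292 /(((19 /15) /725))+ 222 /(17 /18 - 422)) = 72193915678 /432003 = 167114.39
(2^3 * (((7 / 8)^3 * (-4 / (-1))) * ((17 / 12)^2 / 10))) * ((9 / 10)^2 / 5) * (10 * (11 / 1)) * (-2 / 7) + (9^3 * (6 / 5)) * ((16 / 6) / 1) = 147897261 / 64000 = 2310.89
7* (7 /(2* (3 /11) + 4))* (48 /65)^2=620928 /105625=5.88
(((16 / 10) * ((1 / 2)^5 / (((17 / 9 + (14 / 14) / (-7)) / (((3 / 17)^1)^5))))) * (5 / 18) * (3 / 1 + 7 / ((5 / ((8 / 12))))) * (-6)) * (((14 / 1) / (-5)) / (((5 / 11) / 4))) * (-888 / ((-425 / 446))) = 278228868624 / 377149515625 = 0.74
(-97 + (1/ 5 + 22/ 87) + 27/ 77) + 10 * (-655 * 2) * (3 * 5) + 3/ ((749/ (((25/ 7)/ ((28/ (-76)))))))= -196596.24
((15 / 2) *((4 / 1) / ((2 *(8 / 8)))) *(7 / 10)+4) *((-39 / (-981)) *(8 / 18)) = 754 / 2943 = 0.26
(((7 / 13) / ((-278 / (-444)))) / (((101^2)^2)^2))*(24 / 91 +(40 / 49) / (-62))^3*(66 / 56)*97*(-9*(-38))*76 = 559380636115463492352 / 150671988986653905637370394970261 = 0.00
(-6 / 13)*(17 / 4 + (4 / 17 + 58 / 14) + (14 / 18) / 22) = -408259 / 102102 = -4.00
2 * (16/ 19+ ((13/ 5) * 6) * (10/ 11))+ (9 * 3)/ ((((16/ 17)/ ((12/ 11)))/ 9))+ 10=321.71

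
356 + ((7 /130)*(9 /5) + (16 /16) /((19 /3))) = 356.25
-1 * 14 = -14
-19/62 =-0.31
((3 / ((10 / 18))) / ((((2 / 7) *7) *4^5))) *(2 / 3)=9 / 5120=0.00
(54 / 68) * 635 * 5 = 85725 / 34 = 2521.32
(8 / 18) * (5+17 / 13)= 328 / 117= 2.80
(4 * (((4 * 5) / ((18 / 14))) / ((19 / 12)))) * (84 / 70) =896 / 19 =47.16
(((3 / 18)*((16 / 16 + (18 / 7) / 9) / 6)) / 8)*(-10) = -0.04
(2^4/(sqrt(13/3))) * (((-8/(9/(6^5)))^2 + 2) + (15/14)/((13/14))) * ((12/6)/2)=9937355408 * sqrt(39)/169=367211625.04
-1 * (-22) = 22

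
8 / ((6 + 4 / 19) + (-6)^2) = 76 / 401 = 0.19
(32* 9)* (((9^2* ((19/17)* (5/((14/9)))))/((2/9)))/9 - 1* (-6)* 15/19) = 97825320/2261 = 43266.40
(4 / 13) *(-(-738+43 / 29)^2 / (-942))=70185674 / 396111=177.19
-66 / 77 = -6 / 7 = -0.86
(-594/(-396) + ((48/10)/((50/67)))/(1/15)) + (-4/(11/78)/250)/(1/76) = 245733/2750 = 89.36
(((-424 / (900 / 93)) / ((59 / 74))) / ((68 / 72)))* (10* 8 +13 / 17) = -2003185032 / 426275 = -4699.28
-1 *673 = -673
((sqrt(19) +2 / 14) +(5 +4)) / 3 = sqrt(19) / 3 +64 / 21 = 4.50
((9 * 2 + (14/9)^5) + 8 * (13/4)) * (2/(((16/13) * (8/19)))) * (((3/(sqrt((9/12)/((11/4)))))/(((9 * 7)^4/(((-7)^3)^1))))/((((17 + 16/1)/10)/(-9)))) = 968233825 * sqrt(33)/79550340408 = 0.07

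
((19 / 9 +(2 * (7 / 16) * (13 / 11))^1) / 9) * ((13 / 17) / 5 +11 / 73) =391087 / 3685770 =0.11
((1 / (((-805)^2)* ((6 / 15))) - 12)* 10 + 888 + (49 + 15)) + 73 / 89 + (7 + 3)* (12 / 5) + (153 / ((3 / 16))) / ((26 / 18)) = 1421.74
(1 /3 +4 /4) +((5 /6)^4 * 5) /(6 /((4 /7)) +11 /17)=380581 /245592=1.55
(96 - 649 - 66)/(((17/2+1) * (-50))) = 619/475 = 1.30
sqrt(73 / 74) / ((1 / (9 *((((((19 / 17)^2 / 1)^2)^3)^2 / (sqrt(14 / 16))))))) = 88177732757295242718893315002578 *sqrt(18907) / 87917205870484483302667566334339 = 137.91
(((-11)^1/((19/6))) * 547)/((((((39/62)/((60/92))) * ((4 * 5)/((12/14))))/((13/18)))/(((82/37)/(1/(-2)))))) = 30590428/113183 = 270.27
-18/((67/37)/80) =-53280/67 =-795.22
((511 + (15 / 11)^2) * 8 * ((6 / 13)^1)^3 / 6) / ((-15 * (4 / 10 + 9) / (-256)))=1525088256 / 12494339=122.06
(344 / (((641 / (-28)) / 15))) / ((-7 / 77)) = 1589280 / 641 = 2479.38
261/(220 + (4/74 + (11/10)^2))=965700/818677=1.18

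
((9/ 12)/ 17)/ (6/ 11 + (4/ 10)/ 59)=9735/ 121856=0.08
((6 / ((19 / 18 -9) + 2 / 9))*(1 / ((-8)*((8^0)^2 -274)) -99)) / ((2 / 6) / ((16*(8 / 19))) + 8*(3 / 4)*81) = 373619520 / 2360847307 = 0.16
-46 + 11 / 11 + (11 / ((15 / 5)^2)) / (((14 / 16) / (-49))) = -1021 / 9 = -113.44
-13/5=-2.60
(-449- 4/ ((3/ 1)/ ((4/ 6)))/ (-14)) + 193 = -16124/ 63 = -255.94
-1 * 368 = -368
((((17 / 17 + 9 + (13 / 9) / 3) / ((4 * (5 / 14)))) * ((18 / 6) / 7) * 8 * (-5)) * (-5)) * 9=5660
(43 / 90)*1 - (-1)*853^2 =65484853 / 90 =727609.48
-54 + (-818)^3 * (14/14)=-547343486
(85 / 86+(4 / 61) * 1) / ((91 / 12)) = 33174 / 238693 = 0.14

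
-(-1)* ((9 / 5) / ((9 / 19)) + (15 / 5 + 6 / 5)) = 8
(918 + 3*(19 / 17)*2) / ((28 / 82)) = 322260 / 119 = 2708.07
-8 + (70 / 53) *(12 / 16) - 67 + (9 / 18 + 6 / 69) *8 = -168987 / 2438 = -69.31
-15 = -15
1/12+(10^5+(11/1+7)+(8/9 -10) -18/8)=1800121/18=100006.72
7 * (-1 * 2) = -14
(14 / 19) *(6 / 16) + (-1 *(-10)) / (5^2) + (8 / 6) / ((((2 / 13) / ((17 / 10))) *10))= 12253 / 5700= 2.15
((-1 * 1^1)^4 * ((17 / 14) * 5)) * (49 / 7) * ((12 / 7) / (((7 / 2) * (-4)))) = -255 / 49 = -5.20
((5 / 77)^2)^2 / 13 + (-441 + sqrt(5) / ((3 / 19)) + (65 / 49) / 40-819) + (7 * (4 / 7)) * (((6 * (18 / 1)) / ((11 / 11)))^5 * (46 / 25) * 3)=19 * sqrt(5) / 3 + 29652006965291453997129 / 91397906600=324427638111.63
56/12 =14/3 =4.67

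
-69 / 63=-23 / 21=-1.10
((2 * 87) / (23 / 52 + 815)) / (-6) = -1508 / 42403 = -0.04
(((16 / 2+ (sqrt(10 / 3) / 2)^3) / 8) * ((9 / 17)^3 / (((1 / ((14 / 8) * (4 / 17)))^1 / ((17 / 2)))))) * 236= 167265 * sqrt(30) / 78608+ 602154 / 4913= 134.22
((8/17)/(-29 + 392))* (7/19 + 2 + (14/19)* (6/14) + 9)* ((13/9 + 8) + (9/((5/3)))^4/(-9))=-283163072/219841875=-1.29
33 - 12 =21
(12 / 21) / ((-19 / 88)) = -352 / 133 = -2.65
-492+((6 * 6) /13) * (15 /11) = -488.22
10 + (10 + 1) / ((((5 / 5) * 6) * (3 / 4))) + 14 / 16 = 959 / 72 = 13.32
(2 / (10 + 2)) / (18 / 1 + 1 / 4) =2 / 219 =0.01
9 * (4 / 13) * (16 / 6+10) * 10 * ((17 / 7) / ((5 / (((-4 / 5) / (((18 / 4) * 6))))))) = -20672 / 4095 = -5.05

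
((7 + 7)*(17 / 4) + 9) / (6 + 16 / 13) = 1781 / 188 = 9.47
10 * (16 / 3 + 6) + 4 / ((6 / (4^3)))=156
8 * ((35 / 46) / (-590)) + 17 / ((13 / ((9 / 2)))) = 207257 / 35282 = 5.87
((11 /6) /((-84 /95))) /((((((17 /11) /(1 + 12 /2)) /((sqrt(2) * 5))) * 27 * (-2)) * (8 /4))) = 57475 * sqrt(2) /132192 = 0.61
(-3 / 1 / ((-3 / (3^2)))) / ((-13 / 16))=-144 / 13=-11.08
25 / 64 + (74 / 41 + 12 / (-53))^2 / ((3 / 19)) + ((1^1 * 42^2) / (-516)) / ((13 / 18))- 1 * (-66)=77.44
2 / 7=0.29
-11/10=-1.10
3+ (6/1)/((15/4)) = 23/5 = 4.60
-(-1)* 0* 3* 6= 0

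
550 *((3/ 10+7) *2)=8030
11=11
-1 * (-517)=517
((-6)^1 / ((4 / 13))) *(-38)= 741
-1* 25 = -25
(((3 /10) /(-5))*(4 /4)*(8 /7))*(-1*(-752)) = -9024 /175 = -51.57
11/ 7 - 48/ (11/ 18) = -5927/ 77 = -76.97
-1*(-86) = 86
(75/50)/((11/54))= 81/11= 7.36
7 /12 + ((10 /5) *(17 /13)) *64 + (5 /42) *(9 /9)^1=183551 /1092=168.09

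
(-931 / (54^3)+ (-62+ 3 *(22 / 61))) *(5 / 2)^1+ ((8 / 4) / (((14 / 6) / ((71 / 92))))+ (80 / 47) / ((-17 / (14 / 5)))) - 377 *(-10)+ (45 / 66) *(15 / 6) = 98398420145911861 / 27183567427632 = 3619.78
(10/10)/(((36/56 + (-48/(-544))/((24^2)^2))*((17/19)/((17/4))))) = 6580224/890557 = 7.39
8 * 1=8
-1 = -1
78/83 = 0.94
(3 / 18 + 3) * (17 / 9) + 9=809 / 54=14.98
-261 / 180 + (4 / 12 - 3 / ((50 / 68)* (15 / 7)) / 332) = -139739 / 124500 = -1.12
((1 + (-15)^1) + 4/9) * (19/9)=-2318/81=-28.62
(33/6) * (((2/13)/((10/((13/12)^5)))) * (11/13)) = 265837/2488320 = 0.11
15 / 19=0.79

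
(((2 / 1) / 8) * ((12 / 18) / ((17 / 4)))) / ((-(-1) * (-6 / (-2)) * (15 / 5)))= 2 / 459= 0.00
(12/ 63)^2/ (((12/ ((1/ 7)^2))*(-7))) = -4/ 453789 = -0.00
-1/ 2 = -0.50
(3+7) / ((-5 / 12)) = -24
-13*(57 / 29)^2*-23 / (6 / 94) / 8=15219399 / 6728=2262.10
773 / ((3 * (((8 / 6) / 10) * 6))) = 3865 / 12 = 322.08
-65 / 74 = -0.88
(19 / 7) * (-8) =-152 / 7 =-21.71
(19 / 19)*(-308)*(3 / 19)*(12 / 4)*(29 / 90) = -47.01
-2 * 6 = -12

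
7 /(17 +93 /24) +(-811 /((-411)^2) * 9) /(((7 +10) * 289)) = 5163741995 /15399420199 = 0.34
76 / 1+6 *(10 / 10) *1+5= 87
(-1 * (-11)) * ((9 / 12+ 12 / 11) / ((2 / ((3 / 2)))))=243 / 16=15.19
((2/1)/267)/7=2/1869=0.00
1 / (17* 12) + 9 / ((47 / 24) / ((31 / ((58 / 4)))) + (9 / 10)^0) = 2734819 / 581604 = 4.70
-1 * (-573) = 573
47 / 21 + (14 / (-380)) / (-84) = 11909 / 5320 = 2.24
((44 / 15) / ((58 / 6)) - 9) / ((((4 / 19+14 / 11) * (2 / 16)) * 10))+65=6777277 / 112375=60.31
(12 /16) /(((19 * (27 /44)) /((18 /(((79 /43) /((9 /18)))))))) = 473 /1501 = 0.32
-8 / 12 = -2 / 3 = -0.67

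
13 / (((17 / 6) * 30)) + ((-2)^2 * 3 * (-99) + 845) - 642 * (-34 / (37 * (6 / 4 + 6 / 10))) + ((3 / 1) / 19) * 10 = -25239932 / 418285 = -60.34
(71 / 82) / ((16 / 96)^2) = 1278 / 41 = 31.17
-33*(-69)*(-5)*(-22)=250470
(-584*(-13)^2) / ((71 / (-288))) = 400344.34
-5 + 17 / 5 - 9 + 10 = -3 / 5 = -0.60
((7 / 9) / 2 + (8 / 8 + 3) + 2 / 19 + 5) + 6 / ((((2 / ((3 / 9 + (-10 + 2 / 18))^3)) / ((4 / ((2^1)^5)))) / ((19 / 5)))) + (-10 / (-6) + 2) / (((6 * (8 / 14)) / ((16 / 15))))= -56913041 / 46170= -1232.68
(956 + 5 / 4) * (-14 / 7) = -3829 / 2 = -1914.50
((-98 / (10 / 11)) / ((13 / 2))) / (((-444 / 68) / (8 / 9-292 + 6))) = -47024516 / 64935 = -724.18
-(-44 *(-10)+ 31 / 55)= -24231 / 55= -440.56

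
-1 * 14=-14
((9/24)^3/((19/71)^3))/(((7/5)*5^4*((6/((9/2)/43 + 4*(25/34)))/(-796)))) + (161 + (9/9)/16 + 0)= 358930605093747/2246240192000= 159.79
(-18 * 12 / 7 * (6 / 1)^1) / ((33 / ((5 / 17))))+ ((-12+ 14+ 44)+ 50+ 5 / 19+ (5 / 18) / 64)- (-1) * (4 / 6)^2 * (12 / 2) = 2787323459 / 28651392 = 97.28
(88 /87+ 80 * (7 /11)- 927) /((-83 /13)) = 137.06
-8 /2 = -4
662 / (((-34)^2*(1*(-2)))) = -331 / 1156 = -0.29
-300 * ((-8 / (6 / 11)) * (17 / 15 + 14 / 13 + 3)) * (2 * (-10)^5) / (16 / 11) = -3152205128.21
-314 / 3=-104.67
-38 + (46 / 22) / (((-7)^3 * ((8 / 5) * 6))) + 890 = 154300493 / 181104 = 852.00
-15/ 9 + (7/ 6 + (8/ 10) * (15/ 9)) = 5/ 6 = 0.83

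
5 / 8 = 0.62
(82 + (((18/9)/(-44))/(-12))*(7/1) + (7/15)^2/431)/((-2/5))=-700002187/3413520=-205.07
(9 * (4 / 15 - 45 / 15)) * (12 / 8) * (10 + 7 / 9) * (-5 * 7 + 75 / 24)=202827 / 16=12676.69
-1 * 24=-24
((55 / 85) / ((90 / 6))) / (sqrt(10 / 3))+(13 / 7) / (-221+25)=-13 / 1372+11 * sqrt(30) / 2550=0.01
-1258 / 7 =-179.71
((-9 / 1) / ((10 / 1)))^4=6561 / 10000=0.66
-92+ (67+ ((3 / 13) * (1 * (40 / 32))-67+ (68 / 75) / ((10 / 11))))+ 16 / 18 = -5254781 / 58500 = -89.83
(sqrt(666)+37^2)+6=3 *sqrt(74)+1375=1400.81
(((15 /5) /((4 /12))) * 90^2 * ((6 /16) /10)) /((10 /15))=4100.62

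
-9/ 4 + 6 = 15/ 4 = 3.75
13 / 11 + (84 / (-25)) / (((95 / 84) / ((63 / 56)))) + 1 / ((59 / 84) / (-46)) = -104277137 / 1541375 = -67.65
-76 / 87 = -0.87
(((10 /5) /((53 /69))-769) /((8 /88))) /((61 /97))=-43340473 /3233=-13405.65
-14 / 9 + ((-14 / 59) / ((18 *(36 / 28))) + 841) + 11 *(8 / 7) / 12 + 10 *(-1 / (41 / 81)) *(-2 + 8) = 990200578 / 1371573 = 721.95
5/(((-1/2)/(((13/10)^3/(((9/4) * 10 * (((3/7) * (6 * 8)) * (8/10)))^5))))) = -36924979/11699707008201523200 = -0.00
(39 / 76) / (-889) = -39 / 67564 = -0.00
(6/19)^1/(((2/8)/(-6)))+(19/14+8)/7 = -11623/1862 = -6.24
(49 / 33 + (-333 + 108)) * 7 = -51632 / 33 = -1564.61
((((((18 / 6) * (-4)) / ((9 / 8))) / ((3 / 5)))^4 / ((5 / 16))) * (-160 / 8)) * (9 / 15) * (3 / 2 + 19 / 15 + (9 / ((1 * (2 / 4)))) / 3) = -220620390400 / 6561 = -33626031.15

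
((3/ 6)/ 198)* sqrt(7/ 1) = sqrt(7)/ 396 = 0.01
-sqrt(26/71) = -sqrt(1846)/71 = -0.61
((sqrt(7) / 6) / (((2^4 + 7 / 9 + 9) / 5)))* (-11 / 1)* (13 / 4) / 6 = -715* sqrt(7) / 3712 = -0.51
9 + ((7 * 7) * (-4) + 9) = -178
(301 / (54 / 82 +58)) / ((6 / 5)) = 12341 / 2886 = 4.28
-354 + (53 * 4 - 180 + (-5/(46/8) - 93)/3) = -24377/69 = -353.29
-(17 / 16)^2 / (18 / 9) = -289 / 512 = -0.56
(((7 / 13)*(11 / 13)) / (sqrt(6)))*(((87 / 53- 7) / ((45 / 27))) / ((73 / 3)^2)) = -98406*sqrt(6) / 238659265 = -0.00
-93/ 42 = -2.21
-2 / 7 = -0.29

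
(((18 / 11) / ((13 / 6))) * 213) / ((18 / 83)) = 106074 / 143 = 741.78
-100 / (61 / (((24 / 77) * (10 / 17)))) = -24000 / 79849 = -0.30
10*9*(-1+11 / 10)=9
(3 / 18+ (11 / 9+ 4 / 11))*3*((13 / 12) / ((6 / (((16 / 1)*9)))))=4511 / 33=136.70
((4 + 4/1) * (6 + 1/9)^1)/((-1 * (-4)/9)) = 110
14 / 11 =1.27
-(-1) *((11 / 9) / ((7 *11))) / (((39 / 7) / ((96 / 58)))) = 16 / 3393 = 0.00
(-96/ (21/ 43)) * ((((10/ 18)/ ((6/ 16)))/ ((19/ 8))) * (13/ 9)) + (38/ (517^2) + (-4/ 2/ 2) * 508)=-5918368475146/ 8638513191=-685.11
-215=-215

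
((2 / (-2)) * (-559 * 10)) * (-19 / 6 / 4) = -53105 / 12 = -4425.42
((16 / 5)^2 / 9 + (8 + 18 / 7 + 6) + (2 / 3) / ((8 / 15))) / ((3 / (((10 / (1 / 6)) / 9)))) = 119443 / 2835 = 42.13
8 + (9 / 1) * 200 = 1808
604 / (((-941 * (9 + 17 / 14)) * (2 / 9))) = -0.28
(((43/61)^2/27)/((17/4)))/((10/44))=162712/8539695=0.02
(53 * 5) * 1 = 265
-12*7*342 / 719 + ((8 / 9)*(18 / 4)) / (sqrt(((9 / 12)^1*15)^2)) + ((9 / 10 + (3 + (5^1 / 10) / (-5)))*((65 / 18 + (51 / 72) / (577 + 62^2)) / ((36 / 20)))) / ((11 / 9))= -38177521403 / 1144331640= -33.36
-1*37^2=-1369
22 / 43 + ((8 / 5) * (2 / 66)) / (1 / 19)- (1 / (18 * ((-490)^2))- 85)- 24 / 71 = 12495715674137 / 145139009400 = 86.09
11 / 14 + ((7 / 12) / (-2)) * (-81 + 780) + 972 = 43059 / 56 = 768.91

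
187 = 187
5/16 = 0.31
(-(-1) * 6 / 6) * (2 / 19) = 2 / 19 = 0.11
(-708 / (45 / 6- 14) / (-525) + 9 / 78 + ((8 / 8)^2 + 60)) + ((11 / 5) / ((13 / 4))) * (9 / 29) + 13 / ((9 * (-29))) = 72521521 / 1187550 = 61.07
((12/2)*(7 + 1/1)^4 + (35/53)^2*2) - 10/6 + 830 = 25405.21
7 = 7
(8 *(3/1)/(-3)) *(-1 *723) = 5784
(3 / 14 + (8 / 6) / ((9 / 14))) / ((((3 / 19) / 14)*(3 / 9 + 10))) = 16435 / 837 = 19.64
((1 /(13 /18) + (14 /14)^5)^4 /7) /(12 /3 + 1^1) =923521 /999635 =0.92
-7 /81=-0.09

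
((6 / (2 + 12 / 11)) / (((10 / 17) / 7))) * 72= 8316 / 5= 1663.20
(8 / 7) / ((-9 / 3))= -8 / 21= -0.38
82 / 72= 41 / 36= 1.14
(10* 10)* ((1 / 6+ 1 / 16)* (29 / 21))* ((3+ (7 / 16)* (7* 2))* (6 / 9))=582175 / 3024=192.52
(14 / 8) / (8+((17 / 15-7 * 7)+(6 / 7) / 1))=-735 / 16384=-0.04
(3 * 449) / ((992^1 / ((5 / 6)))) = 2245 / 1984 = 1.13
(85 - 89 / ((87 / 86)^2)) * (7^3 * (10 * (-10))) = 510349700 / 7569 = 67426.30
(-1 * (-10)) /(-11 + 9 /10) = -100 /101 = -0.99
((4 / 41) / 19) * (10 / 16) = 5 / 1558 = 0.00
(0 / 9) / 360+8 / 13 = 8 / 13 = 0.62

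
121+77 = 198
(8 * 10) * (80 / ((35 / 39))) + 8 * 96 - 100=7799.43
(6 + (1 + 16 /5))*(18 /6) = 153 /5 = 30.60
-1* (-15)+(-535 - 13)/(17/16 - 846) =211553/13519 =15.65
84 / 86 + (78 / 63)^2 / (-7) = 100586 / 132741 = 0.76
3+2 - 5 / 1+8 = 8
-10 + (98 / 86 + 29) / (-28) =-3334 / 301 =-11.08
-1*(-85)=85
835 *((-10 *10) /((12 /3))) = -20875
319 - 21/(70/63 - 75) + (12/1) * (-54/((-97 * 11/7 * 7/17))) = 33410764/101365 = 329.61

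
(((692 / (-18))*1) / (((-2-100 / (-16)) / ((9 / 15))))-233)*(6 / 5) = -121598 / 425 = -286.11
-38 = -38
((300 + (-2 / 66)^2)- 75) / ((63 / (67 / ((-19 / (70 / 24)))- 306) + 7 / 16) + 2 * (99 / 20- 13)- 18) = -1413564795040 / 212735528181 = -6.64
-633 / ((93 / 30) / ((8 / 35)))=-10128 / 217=-46.67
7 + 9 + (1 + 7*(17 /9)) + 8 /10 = 1396 /45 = 31.02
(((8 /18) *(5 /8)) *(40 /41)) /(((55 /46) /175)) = 161000 /4059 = 39.66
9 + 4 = 13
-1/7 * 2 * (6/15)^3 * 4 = -64/875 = -0.07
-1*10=-10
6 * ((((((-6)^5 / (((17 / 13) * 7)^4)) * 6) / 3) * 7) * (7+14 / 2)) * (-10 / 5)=10660336128 / 4092529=2604.83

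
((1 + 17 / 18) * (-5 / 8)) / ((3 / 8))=-175 / 54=-3.24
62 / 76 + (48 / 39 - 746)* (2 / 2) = -367513 / 494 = -743.95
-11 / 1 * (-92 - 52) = 1584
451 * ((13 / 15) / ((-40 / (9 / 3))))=-29.32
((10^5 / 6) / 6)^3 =21433470507.54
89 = 89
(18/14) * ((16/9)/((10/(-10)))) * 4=-64/7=-9.14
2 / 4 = 1 / 2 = 0.50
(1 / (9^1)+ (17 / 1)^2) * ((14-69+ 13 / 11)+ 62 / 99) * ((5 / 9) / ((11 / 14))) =-959149240 / 88209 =-10873.60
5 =5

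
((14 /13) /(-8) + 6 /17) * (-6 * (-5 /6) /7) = 965 /6188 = 0.16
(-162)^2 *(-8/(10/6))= -629856/5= -125971.20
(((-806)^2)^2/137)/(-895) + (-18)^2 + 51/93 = -13081601277861/3801065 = -3441562.11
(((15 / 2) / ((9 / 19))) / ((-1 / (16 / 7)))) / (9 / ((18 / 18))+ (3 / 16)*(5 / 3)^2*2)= -6080 / 1687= -3.60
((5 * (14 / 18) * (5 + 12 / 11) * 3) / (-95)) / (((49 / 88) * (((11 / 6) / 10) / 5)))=-53600 / 1463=-36.64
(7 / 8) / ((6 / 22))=77 / 24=3.21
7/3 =2.33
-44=-44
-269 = -269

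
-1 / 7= -0.14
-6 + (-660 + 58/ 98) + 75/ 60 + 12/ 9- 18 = -400325/ 588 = -680.82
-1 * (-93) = 93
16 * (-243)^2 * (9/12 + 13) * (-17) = -220843260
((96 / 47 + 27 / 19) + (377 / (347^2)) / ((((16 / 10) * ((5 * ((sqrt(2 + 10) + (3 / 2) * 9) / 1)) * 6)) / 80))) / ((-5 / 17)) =-1437359914893 / 122041143995 + 51272 * sqrt(3) / 245995587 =-11.78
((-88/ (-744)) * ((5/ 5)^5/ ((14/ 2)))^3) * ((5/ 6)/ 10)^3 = 0.00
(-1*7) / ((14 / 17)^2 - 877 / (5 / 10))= 2023 / 506710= 0.00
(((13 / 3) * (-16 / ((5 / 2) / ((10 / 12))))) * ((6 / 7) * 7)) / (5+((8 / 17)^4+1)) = -22.92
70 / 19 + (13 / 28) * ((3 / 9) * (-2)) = 3.37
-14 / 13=-1.08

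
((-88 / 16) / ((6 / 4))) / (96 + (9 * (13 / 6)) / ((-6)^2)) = -88 / 2317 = -0.04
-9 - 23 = -32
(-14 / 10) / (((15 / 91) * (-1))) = 637 / 75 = 8.49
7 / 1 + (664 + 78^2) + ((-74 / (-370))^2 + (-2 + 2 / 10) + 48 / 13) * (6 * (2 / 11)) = 24156661 / 3575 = 6757.11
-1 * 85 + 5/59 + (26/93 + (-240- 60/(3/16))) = -3537116/5487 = -644.64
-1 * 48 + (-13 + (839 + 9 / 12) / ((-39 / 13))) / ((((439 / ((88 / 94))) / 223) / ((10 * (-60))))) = 1723468616 / 20633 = 83529.72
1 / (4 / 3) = 3 / 4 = 0.75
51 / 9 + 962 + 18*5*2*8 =7223 / 3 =2407.67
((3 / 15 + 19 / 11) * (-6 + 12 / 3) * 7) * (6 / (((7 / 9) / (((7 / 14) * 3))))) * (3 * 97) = -4997052 / 55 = -90855.49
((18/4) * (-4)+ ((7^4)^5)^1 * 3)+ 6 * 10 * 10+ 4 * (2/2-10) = 239376798892836549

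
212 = 212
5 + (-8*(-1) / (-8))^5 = 4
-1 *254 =-254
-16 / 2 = -8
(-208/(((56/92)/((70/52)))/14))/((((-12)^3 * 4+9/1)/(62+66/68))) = 6894020/117351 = 58.75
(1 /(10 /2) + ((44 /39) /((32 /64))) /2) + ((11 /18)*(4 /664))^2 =770804297 /580329360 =1.33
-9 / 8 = -1.12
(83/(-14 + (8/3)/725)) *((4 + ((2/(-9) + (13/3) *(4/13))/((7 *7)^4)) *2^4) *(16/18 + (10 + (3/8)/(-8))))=-19497355306050875/75812575122144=-257.18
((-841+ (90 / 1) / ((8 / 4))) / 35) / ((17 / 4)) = -3184 / 595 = -5.35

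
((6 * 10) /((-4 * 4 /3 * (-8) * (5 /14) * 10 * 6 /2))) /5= 21 /800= 0.03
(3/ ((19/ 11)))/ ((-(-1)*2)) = 33/ 38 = 0.87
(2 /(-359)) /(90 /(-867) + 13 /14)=-8092 /1197983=-0.01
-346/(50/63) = -10899/25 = -435.96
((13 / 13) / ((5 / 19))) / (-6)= -19 / 30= -0.63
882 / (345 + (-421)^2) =0.00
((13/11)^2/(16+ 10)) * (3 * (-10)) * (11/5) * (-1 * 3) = 117/11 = 10.64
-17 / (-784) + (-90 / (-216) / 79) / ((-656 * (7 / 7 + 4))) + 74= 2255626595 / 30472512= 74.02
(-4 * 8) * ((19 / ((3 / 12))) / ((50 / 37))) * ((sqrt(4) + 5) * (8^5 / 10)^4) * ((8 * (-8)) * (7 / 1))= 10166959889713166792261632 / 15625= 650685432941642674704.74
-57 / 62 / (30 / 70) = -133 / 62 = -2.15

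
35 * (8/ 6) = 140/ 3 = 46.67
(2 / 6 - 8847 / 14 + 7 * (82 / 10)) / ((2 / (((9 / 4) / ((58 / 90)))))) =-3255687 / 3248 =-1002.37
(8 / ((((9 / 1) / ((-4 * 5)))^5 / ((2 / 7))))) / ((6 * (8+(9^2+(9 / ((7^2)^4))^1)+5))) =-21082700800000 / 95994418652541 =-0.22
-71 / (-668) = 71 / 668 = 0.11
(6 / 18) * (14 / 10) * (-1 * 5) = -7 / 3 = -2.33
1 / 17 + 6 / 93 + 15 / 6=2765 / 1054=2.62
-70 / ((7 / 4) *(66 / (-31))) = 620 / 33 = 18.79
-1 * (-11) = 11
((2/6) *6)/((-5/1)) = -2/5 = -0.40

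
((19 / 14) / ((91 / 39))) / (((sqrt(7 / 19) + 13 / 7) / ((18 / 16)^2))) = 380133 / 856576 - 1539 * sqrt(133) / 122368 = 0.30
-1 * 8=-8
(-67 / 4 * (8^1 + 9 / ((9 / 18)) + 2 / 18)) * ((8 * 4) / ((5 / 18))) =-50384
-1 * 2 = -2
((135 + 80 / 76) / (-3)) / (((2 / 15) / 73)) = -943525 / 38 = -24829.61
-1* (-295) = 295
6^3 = 216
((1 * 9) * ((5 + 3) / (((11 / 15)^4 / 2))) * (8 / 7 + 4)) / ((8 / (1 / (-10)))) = -3280500 / 102487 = -32.01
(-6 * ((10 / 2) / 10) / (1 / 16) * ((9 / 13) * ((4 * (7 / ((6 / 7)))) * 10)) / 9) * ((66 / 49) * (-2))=42240 / 13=3249.23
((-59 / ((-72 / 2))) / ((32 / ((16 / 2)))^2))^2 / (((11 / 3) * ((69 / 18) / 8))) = 3481 / 582912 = 0.01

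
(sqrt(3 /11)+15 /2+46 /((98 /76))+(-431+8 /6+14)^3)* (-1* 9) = 190031315617 /294 - 9* sqrt(33) /11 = 646365014.41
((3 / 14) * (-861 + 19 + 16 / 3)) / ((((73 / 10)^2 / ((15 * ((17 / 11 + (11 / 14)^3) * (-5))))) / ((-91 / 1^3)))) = -1874868815625 / 40212634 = -46623.87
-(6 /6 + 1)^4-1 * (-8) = -8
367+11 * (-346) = -3439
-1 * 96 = -96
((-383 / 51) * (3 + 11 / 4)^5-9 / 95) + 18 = -234097507031 / 4961280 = -47184.90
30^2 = 900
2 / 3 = 0.67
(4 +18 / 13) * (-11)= -770 / 13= -59.23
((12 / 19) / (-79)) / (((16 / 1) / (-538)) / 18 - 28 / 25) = 181575 / 25474972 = 0.01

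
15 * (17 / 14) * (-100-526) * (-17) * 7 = 1356855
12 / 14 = 6 / 7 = 0.86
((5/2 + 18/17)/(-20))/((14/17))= -121/560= -0.22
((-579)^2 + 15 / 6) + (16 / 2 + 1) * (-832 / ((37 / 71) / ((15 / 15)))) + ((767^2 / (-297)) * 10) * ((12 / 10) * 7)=1131792769 / 7326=154489.87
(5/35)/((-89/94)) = -0.15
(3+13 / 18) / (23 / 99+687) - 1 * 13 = -1768199 / 136072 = -12.99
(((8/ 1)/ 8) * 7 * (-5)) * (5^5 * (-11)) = 1203125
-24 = -24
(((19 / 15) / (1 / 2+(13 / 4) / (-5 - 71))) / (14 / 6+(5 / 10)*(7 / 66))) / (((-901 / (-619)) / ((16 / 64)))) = 39328784 / 197251425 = 0.20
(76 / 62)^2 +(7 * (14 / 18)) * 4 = 201352 / 8649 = 23.28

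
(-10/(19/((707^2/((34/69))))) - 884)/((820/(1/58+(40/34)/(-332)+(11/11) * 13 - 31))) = 254257228126831/21675612680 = 11730.11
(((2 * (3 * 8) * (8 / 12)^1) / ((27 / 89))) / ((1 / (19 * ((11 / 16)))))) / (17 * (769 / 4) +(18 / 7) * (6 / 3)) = 1041656 / 2474685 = 0.42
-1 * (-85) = 85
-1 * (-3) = 3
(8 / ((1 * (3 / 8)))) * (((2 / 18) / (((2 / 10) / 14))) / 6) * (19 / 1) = 42560 / 81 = 525.43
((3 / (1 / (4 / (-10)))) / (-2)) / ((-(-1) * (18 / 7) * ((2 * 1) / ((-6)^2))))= 4.20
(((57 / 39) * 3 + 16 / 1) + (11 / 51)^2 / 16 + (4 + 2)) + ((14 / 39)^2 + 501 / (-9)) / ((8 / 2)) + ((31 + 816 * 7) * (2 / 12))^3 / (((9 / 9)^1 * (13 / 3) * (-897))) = -109476326938301 / 485284176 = -225592.20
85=85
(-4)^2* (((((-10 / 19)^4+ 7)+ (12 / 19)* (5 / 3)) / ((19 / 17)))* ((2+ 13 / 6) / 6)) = 1801025900 / 22284891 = 80.82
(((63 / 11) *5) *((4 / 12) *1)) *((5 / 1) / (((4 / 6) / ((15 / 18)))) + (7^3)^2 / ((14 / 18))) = 5775735 / 4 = 1443933.75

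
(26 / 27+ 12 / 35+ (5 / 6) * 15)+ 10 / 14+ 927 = 941.52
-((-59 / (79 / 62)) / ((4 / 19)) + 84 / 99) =1142359 / 5214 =219.09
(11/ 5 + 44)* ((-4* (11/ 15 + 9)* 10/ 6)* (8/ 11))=-32704/ 15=-2180.27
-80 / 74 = -40 / 37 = -1.08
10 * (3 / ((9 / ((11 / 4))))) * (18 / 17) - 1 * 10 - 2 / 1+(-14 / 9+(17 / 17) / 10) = -5737 / 1530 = -3.75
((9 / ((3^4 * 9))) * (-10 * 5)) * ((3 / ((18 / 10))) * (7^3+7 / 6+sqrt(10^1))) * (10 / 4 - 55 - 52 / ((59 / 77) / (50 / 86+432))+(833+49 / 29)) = 175193806375 * sqrt(10) / 5959413+6131783223125 / 606042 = 10210717.03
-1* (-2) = 2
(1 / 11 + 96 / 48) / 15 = 23 / 165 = 0.14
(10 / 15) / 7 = 2 / 21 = 0.10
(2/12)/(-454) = -1/2724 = -0.00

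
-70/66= -35/33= -1.06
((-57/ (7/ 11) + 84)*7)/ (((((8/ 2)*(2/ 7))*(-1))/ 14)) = 1911/ 4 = 477.75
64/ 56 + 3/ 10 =101/ 70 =1.44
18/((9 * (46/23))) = 1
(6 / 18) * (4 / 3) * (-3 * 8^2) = -256 / 3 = -85.33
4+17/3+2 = 35/3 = 11.67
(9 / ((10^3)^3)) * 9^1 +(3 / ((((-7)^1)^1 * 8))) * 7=-374999919 / 1000000000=-0.37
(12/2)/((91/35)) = 30/13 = 2.31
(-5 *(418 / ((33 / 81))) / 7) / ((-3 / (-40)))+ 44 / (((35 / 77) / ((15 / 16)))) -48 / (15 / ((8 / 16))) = -1355519 / 140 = -9682.28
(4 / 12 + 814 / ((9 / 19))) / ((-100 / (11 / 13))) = -170159 / 11700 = -14.54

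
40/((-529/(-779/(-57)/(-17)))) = 1640/26979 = 0.06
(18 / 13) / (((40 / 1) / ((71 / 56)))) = 639 / 14560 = 0.04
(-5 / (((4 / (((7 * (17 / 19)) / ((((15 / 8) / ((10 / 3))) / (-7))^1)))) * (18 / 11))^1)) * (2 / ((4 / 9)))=45815 / 171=267.92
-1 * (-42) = 42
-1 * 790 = -790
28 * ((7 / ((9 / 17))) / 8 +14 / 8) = 95.28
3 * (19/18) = 19/6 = 3.17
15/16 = 0.94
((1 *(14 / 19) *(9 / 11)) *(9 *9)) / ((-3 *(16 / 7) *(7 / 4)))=-1701 / 418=-4.07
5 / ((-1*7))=-5 / 7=-0.71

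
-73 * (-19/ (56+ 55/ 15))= 4161/ 179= 23.25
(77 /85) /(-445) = -77 /37825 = -0.00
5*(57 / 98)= 285 / 98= 2.91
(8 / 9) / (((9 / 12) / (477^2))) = 269664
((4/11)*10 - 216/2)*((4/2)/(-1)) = 2296/11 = 208.73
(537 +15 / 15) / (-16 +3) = -538 / 13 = -41.38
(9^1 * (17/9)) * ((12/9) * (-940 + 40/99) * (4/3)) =-25301440/891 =-28396.68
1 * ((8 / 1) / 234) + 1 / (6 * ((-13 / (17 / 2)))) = -35 / 468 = -0.07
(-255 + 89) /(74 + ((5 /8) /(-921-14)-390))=248336 /472737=0.53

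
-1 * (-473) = 473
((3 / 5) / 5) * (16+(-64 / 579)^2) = 5367952 / 2793675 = 1.92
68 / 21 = 3.24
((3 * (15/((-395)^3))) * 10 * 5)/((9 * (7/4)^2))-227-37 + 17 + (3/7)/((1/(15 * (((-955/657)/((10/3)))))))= -881106550299/3527201006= -249.80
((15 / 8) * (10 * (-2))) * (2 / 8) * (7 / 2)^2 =-114.84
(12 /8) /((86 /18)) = 27 /86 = 0.31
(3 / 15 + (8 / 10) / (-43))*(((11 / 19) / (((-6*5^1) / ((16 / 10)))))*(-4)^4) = -1.43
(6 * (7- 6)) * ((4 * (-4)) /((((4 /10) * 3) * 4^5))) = -5 /64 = -0.08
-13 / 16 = -0.81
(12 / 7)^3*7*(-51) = -88128 / 49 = -1798.53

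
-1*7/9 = -0.78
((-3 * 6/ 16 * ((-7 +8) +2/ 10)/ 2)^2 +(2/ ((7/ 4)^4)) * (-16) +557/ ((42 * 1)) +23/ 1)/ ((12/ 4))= 383840587/ 34574400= 11.10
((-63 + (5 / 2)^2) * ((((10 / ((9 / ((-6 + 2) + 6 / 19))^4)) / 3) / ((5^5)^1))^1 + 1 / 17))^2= 339394872500098384090801 / 30424904099369473554576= 11.16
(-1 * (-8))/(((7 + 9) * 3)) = 0.17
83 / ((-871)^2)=83 / 758641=0.00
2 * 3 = 6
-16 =-16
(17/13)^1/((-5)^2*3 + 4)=17/1027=0.02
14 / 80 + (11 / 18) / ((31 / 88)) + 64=735553 / 11160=65.91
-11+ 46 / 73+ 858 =61877 / 73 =847.63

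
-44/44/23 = -1/23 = -0.04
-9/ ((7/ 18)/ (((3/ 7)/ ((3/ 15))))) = -2430/ 49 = -49.59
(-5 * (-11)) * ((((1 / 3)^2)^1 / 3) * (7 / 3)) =385 / 81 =4.75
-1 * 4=-4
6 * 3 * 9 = 162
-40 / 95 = -8 / 19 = -0.42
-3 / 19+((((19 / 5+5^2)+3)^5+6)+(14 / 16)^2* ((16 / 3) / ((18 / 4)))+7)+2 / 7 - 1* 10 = 32518885.57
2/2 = 1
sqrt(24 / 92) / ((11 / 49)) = 49*sqrt(138) / 253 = 2.28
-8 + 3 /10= -77 /10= -7.70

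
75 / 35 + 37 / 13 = 454 / 91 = 4.99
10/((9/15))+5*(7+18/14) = 1220/21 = 58.10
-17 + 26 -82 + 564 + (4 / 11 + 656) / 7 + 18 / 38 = 856206 / 1463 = 585.24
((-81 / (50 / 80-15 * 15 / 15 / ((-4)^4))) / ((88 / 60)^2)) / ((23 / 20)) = -4665600 / 80707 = -57.81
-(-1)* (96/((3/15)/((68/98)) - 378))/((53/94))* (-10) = 4.51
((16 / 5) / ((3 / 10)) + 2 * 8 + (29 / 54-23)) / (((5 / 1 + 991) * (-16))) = -227 / 860544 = -0.00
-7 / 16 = -0.44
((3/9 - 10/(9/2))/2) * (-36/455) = 34/455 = 0.07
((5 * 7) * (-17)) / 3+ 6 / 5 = -2957 / 15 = -197.13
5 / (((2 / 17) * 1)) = 85 / 2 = 42.50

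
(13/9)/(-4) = -13/36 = -0.36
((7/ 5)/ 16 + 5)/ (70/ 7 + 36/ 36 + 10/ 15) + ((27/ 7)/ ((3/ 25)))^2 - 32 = 1001.60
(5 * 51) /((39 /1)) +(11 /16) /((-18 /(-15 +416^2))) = -24720383 /3744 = -6602.67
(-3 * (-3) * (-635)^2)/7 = 3629025/7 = 518432.14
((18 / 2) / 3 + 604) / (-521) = -607 / 521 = -1.17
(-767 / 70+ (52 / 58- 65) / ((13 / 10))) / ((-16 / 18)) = 1101087 / 16240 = 67.80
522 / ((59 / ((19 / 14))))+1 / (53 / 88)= 299171 / 21889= 13.67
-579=-579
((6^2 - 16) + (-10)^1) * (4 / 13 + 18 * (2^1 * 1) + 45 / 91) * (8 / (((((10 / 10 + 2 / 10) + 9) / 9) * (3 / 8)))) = 630400 / 91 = 6927.47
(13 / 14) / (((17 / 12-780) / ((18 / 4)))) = -0.01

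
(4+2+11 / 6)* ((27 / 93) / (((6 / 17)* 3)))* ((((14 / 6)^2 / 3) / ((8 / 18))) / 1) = 39151 / 4464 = 8.77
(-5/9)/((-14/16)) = 40/63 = 0.63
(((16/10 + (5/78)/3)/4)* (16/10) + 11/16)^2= 1.79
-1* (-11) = 11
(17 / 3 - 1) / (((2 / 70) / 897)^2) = 4599681450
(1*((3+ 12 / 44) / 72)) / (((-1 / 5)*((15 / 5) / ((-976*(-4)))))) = -9760 / 33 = -295.76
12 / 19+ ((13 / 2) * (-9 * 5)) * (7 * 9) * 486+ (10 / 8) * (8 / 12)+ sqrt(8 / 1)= -1020957043 / 114+ 2 * sqrt(2)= -8955760.71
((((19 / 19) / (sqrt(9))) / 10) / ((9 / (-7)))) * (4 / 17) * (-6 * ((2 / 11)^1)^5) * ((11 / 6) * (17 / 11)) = 0.00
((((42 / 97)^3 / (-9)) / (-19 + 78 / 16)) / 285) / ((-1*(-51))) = 21952 / 499674777405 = 0.00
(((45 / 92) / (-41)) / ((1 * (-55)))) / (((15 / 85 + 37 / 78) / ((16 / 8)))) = 5967 / 8951899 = 0.00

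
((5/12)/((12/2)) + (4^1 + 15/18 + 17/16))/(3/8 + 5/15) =859/102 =8.42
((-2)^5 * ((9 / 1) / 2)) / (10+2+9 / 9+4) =-144 / 17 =-8.47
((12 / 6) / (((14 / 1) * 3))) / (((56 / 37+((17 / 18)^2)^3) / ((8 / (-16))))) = -209742048 / 19584422179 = -0.01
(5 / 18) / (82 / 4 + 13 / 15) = 0.01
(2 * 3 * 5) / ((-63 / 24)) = -80 / 7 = -11.43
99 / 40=2.48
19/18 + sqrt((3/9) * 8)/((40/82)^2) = 19/18 + 1681 * sqrt(6)/600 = 7.92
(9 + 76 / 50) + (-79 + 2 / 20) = -3419 / 50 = -68.38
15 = 15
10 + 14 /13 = 144 /13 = 11.08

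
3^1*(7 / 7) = 3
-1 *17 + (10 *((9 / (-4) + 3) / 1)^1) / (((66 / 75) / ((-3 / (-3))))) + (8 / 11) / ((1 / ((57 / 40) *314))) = 69727 / 220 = 316.94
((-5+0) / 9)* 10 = -50 / 9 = -5.56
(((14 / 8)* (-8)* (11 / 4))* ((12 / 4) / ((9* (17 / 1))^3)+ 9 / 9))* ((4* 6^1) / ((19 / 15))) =-729.47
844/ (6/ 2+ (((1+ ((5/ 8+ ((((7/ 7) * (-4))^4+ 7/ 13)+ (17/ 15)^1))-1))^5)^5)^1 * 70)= 5681426668204254456156330744028929973092604511441695801344000000000000000000000000/ 946647796356212417636694792947185283009443893925423629013572151026416720438068921292326132262097665391950721779719629483670464697119539460601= 0.00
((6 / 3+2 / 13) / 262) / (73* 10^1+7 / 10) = 140 / 12443821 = 0.00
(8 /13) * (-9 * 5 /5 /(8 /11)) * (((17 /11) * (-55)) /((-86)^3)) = -8415 /8268728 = -0.00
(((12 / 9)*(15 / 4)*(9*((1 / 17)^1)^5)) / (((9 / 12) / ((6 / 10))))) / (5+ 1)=6 / 1419857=0.00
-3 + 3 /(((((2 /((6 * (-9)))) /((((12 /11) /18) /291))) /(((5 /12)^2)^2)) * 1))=-3688177 /1229184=-3.00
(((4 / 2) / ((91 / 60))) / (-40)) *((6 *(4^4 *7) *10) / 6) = -7680 / 13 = -590.77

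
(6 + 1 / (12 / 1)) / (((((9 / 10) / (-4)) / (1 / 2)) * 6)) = -365 / 162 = -2.25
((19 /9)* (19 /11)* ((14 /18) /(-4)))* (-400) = 252700 /891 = 283.61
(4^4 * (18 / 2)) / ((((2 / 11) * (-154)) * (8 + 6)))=-288 / 49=-5.88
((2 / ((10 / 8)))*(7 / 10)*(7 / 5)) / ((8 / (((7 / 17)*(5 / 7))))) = 49 / 850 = 0.06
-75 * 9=-675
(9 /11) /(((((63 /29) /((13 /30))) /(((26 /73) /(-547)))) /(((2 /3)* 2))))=-19604 /138360915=-0.00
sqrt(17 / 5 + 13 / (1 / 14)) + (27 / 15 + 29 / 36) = 469 / 180 + 3 * sqrt(515) / 5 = 16.22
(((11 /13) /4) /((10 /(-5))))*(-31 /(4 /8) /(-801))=-341 /41652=-0.01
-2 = -2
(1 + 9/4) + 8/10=81/20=4.05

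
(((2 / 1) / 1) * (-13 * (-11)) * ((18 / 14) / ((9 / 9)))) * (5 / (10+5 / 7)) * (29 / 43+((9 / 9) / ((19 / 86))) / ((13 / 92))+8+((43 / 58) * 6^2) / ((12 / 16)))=13091.88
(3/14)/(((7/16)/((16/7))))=384/343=1.12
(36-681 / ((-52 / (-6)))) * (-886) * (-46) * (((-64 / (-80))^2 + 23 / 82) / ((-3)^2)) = -57679929 / 325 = -177476.70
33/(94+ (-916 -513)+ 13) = -33/1322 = -0.02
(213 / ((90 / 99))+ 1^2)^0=1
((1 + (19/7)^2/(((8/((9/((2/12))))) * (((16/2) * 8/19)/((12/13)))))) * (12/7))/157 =1789041/11201008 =0.16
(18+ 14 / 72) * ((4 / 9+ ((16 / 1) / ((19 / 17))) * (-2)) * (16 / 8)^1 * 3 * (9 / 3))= -1578550 / 171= -9231.29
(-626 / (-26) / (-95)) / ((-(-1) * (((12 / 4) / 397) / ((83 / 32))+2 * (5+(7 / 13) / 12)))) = -0.03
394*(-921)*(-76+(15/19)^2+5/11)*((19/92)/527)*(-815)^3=-5767588616937.25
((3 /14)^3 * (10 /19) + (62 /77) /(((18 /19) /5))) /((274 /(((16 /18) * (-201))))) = -735696515 /265170213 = -2.77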